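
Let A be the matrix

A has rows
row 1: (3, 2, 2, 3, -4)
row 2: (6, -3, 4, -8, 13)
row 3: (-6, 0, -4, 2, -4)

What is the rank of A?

Row reduce to echelon form.
R2 ← R2 − (2)·R1: [0, -7, 0, -14, 21]
R3 ← R3 + (2)·R1: [0, 4, 0, 8, -12]
R3 ← R3 + (4/7)·R2: [0, 0, 0, 0, 0]
Echelon form has 2 nonzero rows, so rank(A) = 2.

2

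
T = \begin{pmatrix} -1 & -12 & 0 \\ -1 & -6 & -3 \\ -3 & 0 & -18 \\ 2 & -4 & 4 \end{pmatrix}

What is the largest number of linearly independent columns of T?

3

Row reduce to echelon form.
R2 ← R2 − R1: [0, 6, -3]
R3 ← R3 − (3)·R1: [0, 36, -18]
R4 ← R4 + (2)·R1: [0, -28, 4]
R3 ← R3 − (6)·R2: [0, 0, 0]
R4 ← R4 + (14/3)·R2: [0, 0, -10]
Swap R3 ↔ R4
Echelon form has 3 nonzero rows, so rank(T) = 3.
The rank gives the maximum number of linearly independent columns: 3.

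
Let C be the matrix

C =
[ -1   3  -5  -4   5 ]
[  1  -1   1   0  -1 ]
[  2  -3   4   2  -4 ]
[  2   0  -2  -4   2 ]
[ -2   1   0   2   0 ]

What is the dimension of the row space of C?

Row reduce to echelon form.
R2 ← R2 + R1: [0, 2, -4, -4, 4]
R3 ← R3 + (2)·R1: [0, 3, -6, -6, 6]
R4 ← R4 + (2)·R1: [0, 6, -12, -12, 12]
R5 ← R5 − (2)·R1: [0, -5, 10, 10, -10]
R3 ← R3 − (3/2)·R2: [0, 0, 0, 0, 0]
R4 ← R4 − (3)·R2: [0, 0, 0, 0, 0]
R5 ← R5 + (5/2)·R2: [0, 0, 0, 0, 0]
Echelon form has 2 nonzero rows, so rank(C) = 2.
The row space has dimension equal to the rank: 2.

2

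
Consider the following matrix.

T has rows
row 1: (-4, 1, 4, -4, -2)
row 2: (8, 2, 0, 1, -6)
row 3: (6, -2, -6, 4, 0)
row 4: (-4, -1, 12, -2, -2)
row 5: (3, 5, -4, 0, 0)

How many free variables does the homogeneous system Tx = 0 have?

1

Row reduce to echelon form.
R2 ← R2 + (2)·R1: [0, 4, 8, -7, -10]
R3 ← R3 + (3/2)·R1: [0, -1/2, 0, -2, -3]
R4 ← R4 − R1: [0, -2, 8, 2, 0]
R5 ← R5 + (3/4)·R1: [0, 23/4, -1, -3, -3/2]
R3 ← R3 + (1/8)·R2: [0, 0, 1, -23/8, -17/4]
R4 ← R4 + (1/2)·R2: [0, 0, 12, -3/2, -5]
R5 ← R5 − (23/16)·R2: [0, 0, -25/2, 113/16, 103/8]
R4 ← R4 − (12)·R3: [0, 0, 0, 33, 46]
R5 ← R5 + (25/2)·R3: [0, 0, 0, -231/8, -161/4]
R5 ← R5 + (7/8)·R4: [0, 0, 0, 0, 0]
4 nonzero rows, so rank(T) = 4.
T has 5 columns; by rank–nullity, nullity = 5 − 4 = 1.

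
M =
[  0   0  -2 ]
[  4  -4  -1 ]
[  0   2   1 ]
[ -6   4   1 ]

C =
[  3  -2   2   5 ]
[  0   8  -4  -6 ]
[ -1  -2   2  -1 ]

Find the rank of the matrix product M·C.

3

First compute MC:
[[  2,   4,  -4,   2],
 [ 13, -38,  22,  45],
 [ -1,  14,  -6, -13],
 [-19,  42, -26, -55]]
Now row reduce the product.
R2 ← R2 − (13/2)·R1: [0, -64, 48, 32]
R3 ← R3 + (1/2)·R1: [0, 16, -8, -12]
R4 ← R4 + (19/2)·R1: [0, 80, -64, -36]
R3 ← R3 + (1/4)·R2: [0, 0, 4, -4]
R4 ← R4 + (5/4)·R2: [0, 0, -4, 4]
R4 ← R4 + R3: [0, 0, 0, 0]
3 nonzero rows, so rank(MC) = 3.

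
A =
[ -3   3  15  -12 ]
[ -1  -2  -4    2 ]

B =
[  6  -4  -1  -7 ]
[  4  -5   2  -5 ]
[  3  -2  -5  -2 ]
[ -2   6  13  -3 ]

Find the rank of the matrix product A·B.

2

First compute AB:
[[ 63, -105, -222,  12],
 [-30,  34,  43,  19]]
Now row reduce the product.
R2 ← R2 + (10/21)·R1: [0, -16, -439/7, 173/7]
2 nonzero rows, so rank(AB) = 2.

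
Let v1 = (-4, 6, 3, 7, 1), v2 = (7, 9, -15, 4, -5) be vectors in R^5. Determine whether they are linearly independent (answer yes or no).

Form the matrix with these vectors as rows and row reduce.
R2 ← R2 + (7/4)·R1: [0, 39/2, -39/4, 65/4, -13/4]
2 nonzero rows, so the 2 vectors span a space of dimension 2.
Since 2 = 2, the vectors are linearly independent.

yes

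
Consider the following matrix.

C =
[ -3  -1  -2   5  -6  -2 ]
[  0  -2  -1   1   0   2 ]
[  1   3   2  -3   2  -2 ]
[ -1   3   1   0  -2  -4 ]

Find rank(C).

2

Row reduce to echelon form.
R3 ← R3 + (1/3)·R1: [0, 8/3, 4/3, -4/3, 0, -8/3]
R4 ← R4 − (1/3)·R1: [0, 10/3, 5/3, -5/3, 0, -10/3]
R3 ← R3 + (4/3)·R2: [0, 0, 0, 0, 0, 0]
R4 ← R4 + (5/3)·R2: [0, 0, 0, 0, 0, 0]
Echelon form has 2 nonzero rows, so rank(C) = 2.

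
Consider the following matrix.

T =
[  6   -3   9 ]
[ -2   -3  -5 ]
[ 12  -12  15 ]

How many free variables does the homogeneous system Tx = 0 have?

1

Row reduce to echelon form.
R2 ← R2 + (1/3)·R1: [0, -4, -2]
R3 ← R3 − (2)·R1: [0, -6, -3]
R3 ← R3 − (3/2)·R2: [0, 0, 0]
2 nonzero rows, so rank(T) = 2.
T has 3 columns; by rank–nullity, nullity = 3 − 2 = 1.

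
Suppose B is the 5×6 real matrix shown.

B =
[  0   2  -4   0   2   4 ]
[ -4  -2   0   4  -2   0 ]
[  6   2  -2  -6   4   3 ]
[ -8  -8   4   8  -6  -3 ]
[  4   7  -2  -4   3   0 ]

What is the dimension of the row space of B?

3

Row reduce to echelon form.
Swap R1 ↔ R2
R3 ← R3 + (3/2)·R1: [0, -1, -2, 0, 1, 3]
R4 ← R4 − (2)·R1: [0, -4, 4, 0, -2, -3]
R5 ← R5 + R1: [0, 5, -2, 0, 1, 0]
R3 ← R3 + (1/2)·R2: [0, 0, -4, 0, 2, 5]
R4 ← R4 + (2)·R2: [0, 0, -4, 0, 2, 5]
R5 ← R5 − (5/2)·R2: [0, 0, 8, 0, -4, -10]
R4 ← R4 − R3: [0, 0, 0, 0, 0, 0]
R5 ← R5 + (2)·R3: [0, 0, 0, 0, 0, 0]
Echelon form has 3 nonzero rows, so rank(B) = 3.
The row space has dimension equal to the rank: 3.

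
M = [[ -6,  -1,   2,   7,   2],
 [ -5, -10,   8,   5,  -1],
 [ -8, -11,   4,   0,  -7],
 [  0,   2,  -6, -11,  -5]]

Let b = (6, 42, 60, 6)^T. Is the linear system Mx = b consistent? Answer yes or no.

yes

Row reduce the augmented matrix [M | b].
R2 ← R2 − (5/6)·R1: [0, -55/6, 19/3, -5/6, -8/3, 37]
R3 ← R3 − (4/3)·R1: [0, -29/3, 4/3, -28/3, -29/3, 52]
R3 ← R3 − (58/55)·R2: [0, 0, -294/55, -93/11, -377/55, 714/55]
R4 ← R4 + (12/55)·R2: [0, 0, -254/55, -123/11, -307/55, 774/55]
R4 ← R4 − (127/147)·R3: [0, 0, 0, -190/49, 50/147, 20/7]
The echelon form has 4 nonzero rows, and every pivot lies in the first 5 columns, so rank(M) = rank([M|b]) = 4.
The system is consistent.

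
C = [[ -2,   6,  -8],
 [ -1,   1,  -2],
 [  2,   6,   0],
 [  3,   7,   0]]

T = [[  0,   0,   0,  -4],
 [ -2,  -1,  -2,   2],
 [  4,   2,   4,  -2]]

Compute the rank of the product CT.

First compute CT:
[[-44, -22, -44,  36],
 [-10,  -5, -10,  10],
 [-12,  -6, -12,   4],
 [-14,  -7, -14,   2]]
Now row reduce the product.
R2 ← R2 − (5/22)·R1: [0, 0, 0, 20/11]
R3 ← R3 − (3/11)·R1: [0, 0, 0, -64/11]
R4 ← R4 − (7/22)·R1: [0, 0, 0, -104/11]
R3 ← R3 + (16/5)·R2: [0, 0, 0, 0]
R4 ← R4 + (26/5)·R2: [0, 0, 0, 0]
2 nonzero rows, so rank(CT) = 2.

2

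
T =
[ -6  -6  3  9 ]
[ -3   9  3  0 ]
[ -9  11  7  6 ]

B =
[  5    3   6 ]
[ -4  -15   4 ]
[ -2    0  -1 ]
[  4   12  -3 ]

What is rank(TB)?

First compute TB:
[[ 24, 180, -90],
 [-57, -144,  15],
 [-79, -120, -35]]
Now row reduce the product.
R2 ← R2 + (19/8)·R1: [0, 567/2, -795/4]
R3 ← R3 + (79/24)·R1: [0, 945/2, -1325/4]
R3 ← R3 − (5/3)·R2: [0, 0, 0]
2 nonzero rows, so rank(TB) = 2.

2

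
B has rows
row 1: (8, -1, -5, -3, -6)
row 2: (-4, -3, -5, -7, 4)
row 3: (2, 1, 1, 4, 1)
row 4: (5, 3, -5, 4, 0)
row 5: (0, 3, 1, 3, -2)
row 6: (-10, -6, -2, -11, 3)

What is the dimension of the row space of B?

Row reduce to echelon form.
R2 ← R2 + (1/2)·R1: [0, -7/2, -15/2, -17/2, 1]
R3 ← R3 − (1/4)·R1: [0, 5/4, 9/4, 19/4, 5/2]
R4 ← R4 − (5/8)·R1: [0, 29/8, -15/8, 47/8, 15/4]
R6 ← R6 + (5/4)·R1: [0, -29/4, -33/4, -59/4, -9/2]
R3 ← R3 + (5/14)·R2: [0, 0, -3/7, 12/7, 20/7]
R4 ← R4 + (29/28)·R2: [0, 0, -135/14, -41/14, 67/14]
R5 ← R5 + (6/7)·R2: [0, 0, -38/7, -30/7, -8/7]
R6 ← R6 − (29/14)·R2: [0, 0, 51/7, 20/7, -46/7]
R4 ← R4 − (45/2)·R3: [0, 0, 0, -83/2, -119/2]
R5 ← R5 − (38/3)·R3: [0, 0, 0, -26, -112/3]
R6 ← R6 + (17)·R3: [0, 0, 0, 32, 42]
R5 ← R5 − (52/83)·R4: [0, 0, 0, 0, -14/249]
R6 ← R6 + (64/83)·R4: [0, 0, 0, 0, -322/83]
R6 ← R6 − (69)·R5: [0, 0, 0, 0, 0]
Echelon form has 5 nonzero rows, so rank(B) = 5.
The row space has dimension equal to the rank: 5.

5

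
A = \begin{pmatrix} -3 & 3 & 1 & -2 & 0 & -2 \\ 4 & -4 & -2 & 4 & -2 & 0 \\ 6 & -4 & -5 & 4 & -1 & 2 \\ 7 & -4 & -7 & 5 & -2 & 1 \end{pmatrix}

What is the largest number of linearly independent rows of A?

3

Row reduce to echelon form.
R2 ← R2 + (4/3)·R1: [0, 0, -2/3, 4/3, -2, -8/3]
R3 ← R3 + (2)·R1: [0, 2, -3, 0, -1, -2]
R4 ← R4 + (7/3)·R1: [0, 3, -14/3, 1/3, -2, -11/3]
Swap R2 ↔ R3
R4 ← R4 − (3/2)·R2: [0, 0, -1/6, 1/3, -1/2, -2/3]
R4 ← R4 − (1/4)·R3: [0, 0, 0, 0, 0, 0]
Echelon form has 3 nonzero rows, so rank(A) = 3.
The rank gives the maximum number of linearly independent rows: 3.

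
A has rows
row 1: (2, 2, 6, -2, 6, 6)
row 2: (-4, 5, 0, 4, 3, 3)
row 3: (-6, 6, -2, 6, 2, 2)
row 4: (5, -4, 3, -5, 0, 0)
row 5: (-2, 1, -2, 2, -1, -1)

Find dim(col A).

2

Row reduce to echelon form.
R2 ← R2 + (2)·R1: [0, 9, 12, 0, 15, 15]
R3 ← R3 + (3)·R1: [0, 12, 16, 0, 20, 20]
R4 ← R4 − (5/2)·R1: [0, -9, -12, 0, -15, -15]
R5 ← R5 + R1: [0, 3, 4, 0, 5, 5]
R3 ← R3 − (4/3)·R2: [0, 0, 0, 0, 0, 0]
R4 ← R4 + R2: [0, 0, 0, 0, 0, 0]
R5 ← R5 − (1/3)·R2: [0, 0, 0, 0, 0, 0]
Echelon form has 2 nonzero rows, so rank(A) = 2.
The column space has dimension equal to the rank: 2.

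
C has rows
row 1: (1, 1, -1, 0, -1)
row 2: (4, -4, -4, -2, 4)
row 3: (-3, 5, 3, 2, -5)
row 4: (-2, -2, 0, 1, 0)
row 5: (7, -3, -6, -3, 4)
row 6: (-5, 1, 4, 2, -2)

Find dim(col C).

3

Row reduce to echelon form.
R2 ← R2 − (4)·R1: [0, -8, 0, -2, 8]
R3 ← R3 + (3)·R1: [0, 8, 0, 2, -8]
R4 ← R4 + (2)·R1: [0, 0, -2, 1, -2]
R5 ← R5 − (7)·R1: [0, -10, 1, -3, 11]
R6 ← R6 + (5)·R1: [0, 6, -1, 2, -7]
R3 ← R3 + R2: [0, 0, 0, 0, 0]
R5 ← R5 − (5/4)·R2: [0, 0, 1, -1/2, 1]
R6 ← R6 + (3/4)·R2: [0, 0, -1, 1/2, -1]
Swap R3 ↔ R4
R5 ← R5 + (1/2)·R3: [0, 0, 0, 0, 0]
R6 ← R6 − (1/2)·R3: [0, 0, 0, 0, 0]
Echelon form has 3 nonzero rows, so rank(C) = 3.
The column space has dimension equal to the rank: 3.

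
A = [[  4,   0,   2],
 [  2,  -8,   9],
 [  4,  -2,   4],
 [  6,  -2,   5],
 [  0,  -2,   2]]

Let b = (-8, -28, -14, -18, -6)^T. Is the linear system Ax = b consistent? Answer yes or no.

Row reduce the augmented matrix [A | b].
R2 ← R2 − (1/2)·R1: [0, -8, 8, -24]
R3 ← R3 − R1: [0, -2, 2, -6]
R4 ← R4 − (3/2)·R1: [0, -2, 2, -6]
R3 ← R3 − (1/4)·R2: [0, 0, 0, 0]
R4 ← R4 − (1/4)·R2: [0, 0, 0, 0]
R5 ← R5 − (1/4)·R2: [0, 0, 0, 0]
The echelon form has 2 nonzero rows, and every pivot lies in the first 3 columns, so rank(A) = rank([A|b]) = 2.
The system is consistent.

yes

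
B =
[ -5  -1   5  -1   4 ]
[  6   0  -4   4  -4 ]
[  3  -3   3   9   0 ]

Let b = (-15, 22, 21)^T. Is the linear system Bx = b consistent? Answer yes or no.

Row reduce the augmented matrix [B | b].
R2 ← R2 + (6/5)·R1: [0, -6/5, 2, 14/5, 4/5, 4]
R3 ← R3 + (3/5)·R1: [0, -18/5, 6, 42/5, 12/5, 12]
R3 ← R3 − (3)·R2: [0, 0, 0, 0, 0, 0]
The echelon form has 2 nonzero rows, and every pivot lies in the first 5 columns, so rank(B) = rank([B|b]) = 2.
The system is consistent.

yes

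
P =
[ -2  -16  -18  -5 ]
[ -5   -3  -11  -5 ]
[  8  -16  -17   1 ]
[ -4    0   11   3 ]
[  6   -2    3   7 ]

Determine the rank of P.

4

Row reduce to echelon form.
R2 ← R2 − (5/2)·R1: [0, 37, 34, 15/2]
R3 ← R3 + (4)·R1: [0, -80, -89, -19]
R4 ← R4 − (2)·R1: [0, 32, 47, 13]
R5 ← R5 + (3)·R1: [0, -50, -51, -8]
R3 ← R3 + (80/37)·R2: [0, 0, -573/37, -103/37]
R4 ← R4 − (32/37)·R2: [0, 0, 651/37, 241/37]
R5 ← R5 + (50/37)·R2: [0, 0, -187/37, 79/37]
R4 ← R4 + (217/191)·R3: [0, 0, 0, 640/191]
R5 ← R5 − (187/573)·R3: [0, 0, 0, 1744/573]
R5 ← R5 − (109/120)·R4: [0, 0, 0, 0]
Echelon form has 4 nonzero rows, so rank(P) = 4.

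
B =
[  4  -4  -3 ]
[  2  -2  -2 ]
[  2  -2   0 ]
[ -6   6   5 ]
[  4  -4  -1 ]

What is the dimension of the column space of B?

Row reduce to echelon form.
R2 ← R2 − (1/2)·R1: [0, 0, -1/2]
R3 ← R3 − (1/2)·R1: [0, 0, 3/2]
R4 ← R4 + (3/2)·R1: [0, 0, 1/2]
R5 ← R5 − R1: [0, 0, 2]
R3 ← R3 + (3)·R2: [0, 0, 0]
R4 ← R4 + R2: [0, 0, 0]
R5 ← R5 + (4)·R2: [0, 0, 0]
Echelon form has 2 nonzero rows, so rank(B) = 2.
The column space has dimension equal to the rank: 2.

2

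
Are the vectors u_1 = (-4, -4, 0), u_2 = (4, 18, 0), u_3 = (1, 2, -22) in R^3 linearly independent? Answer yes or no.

yes

Form the matrix with these vectors as rows and row reduce.
R2 ← R2 + R1: [0, 14, 0]
R3 ← R3 + (1/4)·R1: [0, 1, -22]
R3 ← R3 − (1/14)·R2: [0, 0, -22]
3 nonzero rows, so the 3 vectors span a space of dimension 3.
Since 3 = 3, the vectors are linearly independent.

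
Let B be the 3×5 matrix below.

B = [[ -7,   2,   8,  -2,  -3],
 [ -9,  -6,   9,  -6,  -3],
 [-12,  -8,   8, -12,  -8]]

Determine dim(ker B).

Row reduce to echelon form.
R2 ← R2 − (9/7)·R1: [0, -60/7, -9/7, -24/7, 6/7]
R3 ← R3 − (12/7)·R1: [0, -80/7, -40/7, -60/7, -20/7]
R3 ← R3 − (4/3)·R2: [0, 0, -4, -4, -4]
3 nonzero rows, so rank(B) = 3.
B has 5 columns; by rank–nullity, nullity = 5 − 3 = 2.

2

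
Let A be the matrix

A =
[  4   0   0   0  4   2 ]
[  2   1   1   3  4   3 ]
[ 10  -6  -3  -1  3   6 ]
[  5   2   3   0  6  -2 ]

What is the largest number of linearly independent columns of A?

4

Row reduce to echelon form.
R2 ← R2 − (1/2)·R1: [0, 1, 1, 3, 2, 2]
R3 ← R3 − (5/2)·R1: [0, -6, -3, -1, -7, 1]
R4 ← R4 − (5/4)·R1: [0, 2, 3, 0, 1, -9/2]
R3 ← R3 + (6)·R2: [0, 0, 3, 17, 5, 13]
R4 ← R4 − (2)·R2: [0, 0, 1, -6, -3, -17/2]
R4 ← R4 − (1/3)·R3: [0, 0, 0, -35/3, -14/3, -77/6]
Echelon form has 4 nonzero rows, so rank(A) = 4.
The rank gives the maximum number of linearly independent columns: 4.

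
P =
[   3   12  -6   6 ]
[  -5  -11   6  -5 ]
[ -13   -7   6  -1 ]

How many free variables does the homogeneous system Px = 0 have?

Row reduce to echelon form.
R2 ← R2 + (5/3)·R1: [0, 9, -4, 5]
R3 ← R3 + (13/3)·R1: [0, 45, -20, 25]
R3 ← R3 − (5)·R2: [0, 0, 0, 0]
2 nonzero rows, so rank(P) = 2.
P has 4 columns; by rank–nullity, nullity = 4 − 2 = 2.

2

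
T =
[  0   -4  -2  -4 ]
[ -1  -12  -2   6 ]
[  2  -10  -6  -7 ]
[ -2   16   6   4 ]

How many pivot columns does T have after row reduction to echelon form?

4

Row reduce to echelon form.
Swap R1 ↔ R2
R3 ← R3 + (2)·R1: [0, -34, -10, 5]
R4 ← R4 − (2)·R1: [0, 40, 10, -8]
R3 ← R3 − (17/2)·R2: [0, 0, 7, 39]
R4 ← R4 + (10)·R2: [0, 0, -10, -48]
R4 ← R4 + (10/7)·R3: [0, 0, 0, 54/7]
Echelon form has 4 nonzero rows, so rank(T) = 4.
Each nonzero row contributes one pivot column: 4 pivot columns.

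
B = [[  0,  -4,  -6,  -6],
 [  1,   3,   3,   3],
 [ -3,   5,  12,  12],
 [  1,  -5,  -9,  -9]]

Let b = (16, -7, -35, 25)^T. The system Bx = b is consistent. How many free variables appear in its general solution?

Row reduce the augmented matrix [B | b].
Swap R1 ↔ R2
R3 ← R3 + (3)·R1: [0, 14, 21, 21, -56]
R4 ← R4 − R1: [0, -8, -12, -12, 32]
R3 ← R3 + (7/2)·R2: [0, 0, 0, 0, 0]
R4 ← R4 − (2)·R2: [0, 0, 0, 0, 0]
The echelon form has 2 nonzero rows, and every pivot lies in the first 4 columns, so rank(B) = rank([B|b]) = 2.
The system is consistent.
Free variables = (unknowns) − (rank) = 4 − 2 = 2.

2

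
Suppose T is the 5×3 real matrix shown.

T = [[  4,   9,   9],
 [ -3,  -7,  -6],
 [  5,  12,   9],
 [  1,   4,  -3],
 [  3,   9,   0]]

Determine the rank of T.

2

Row reduce to echelon form.
R2 ← R2 + (3/4)·R1: [0, -1/4, 3/4]
R3 ← R3 − (5/4)·R1: [0, 3/4, -9/4]
R4 ← R4 − (1/4)·R1: [0, 7/4, -21/4]
R5 ← R5 − (3/4)·R1: [0, 9/4, -27/4]
R3 ← R3 + (3)·R2: [0, 0, 0]
R4 ← R4 + (7)·R2: [0, 0, 0]
R5 ← R5 + (9)·R2: [0, 0, 0]
Echelon form has 2 nonzero rows, so rank(T) = 2.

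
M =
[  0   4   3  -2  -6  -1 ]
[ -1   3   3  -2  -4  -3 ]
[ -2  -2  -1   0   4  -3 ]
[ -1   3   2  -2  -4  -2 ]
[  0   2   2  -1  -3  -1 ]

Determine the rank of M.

Row reduce to echelon form.
Swap R1 ↔ R2
R3 ← R3 − (2)·R1: [0, -8, -7, 4, 12, 3]
R4 ← R4 − R1: [0, 0, -1, 0, 0, 1]
R3 ← R3 + (2)·R2: [0, 0, -1, 0, 0, 1]
R5 ← R5 − (1/2)·R2: [0, 0, 1/2, 0, 0, -1/2]
R4 ← R4 − R3: [0, 0, 0, 0, 0, 0]
R5 ← R5 + (1/2)·R3: [0, 0, 0, 0, 0, 0]
Echelon form has 3 nonzero rows, so rank(M) = 3.

3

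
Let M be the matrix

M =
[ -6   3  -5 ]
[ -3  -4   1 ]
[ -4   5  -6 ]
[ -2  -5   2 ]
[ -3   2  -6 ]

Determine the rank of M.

3

Row reduce to echelon form.
R2 ← R2 − (1/2)·R1: [0, -11/2, 7/2]
R3 ← R3 − (2/3)·R1: [0, 3, -8/3]
R4 ← R4 − (1/3)·R1: [0, -6, 11/3]
R5 ← R5 − (1/2)·R1: [0, 1/2, -7/2]
R3 ← R3 + (6/11)·R2: [0, 0, -25/33]
R4 ← R4 − (12/11)·R2: [0, 0, -5/33]
R5 ← R5 + (1/11)·R2: [0, 0, -35/11]
R4 ← R4 − (1/5)·R3: [0, 0, 0]
R5 ← R5 − (21/5)·R3: [0, 0, 0]
Echelon form has 3 nonzero rows, so rank(M) = 3.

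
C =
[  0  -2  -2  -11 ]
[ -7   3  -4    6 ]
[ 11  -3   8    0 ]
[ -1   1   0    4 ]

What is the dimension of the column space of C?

2

Row reduce to echelon form.
Swap R1 ↔ R2
R3 ← R3 + (11/7)·R1: [0, 12/7, 12/7, 66/7]
R4 ← R4 − (1/7)·R1: [0, 4/7, 4/7, 22/7]
R3 ← R3 + (6/7)·R2: [0, 0, 0, 0]
R4 ← R4 + (2/7)·R2: [0, 0, 0, 0]
Echelon form has 2 nonzero rows, so rank(C) = 2.
The column space has dimension equal to the rank: 2.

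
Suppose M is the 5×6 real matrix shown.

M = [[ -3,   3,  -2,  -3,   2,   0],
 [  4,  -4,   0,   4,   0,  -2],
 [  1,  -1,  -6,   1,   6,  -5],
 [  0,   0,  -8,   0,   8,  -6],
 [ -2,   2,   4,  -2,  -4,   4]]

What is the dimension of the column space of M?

2

Row reduce to echelon form.
R2 ← R2 + (4/3)·R1: [0, 0, -8/3, 0, 8/3, -2]
R3 ← R3 + (1/3)·R1: [0, 0, -20/3, 0, 20/3, -5]
R5 ← R5 − (2/3)·R1: [0, 0, 16/3, 0, -16/3, 4]
R3 ← R3 − (5/2)·R2: [0, 0, 0, 0, 0, 0]
R4 ← R4 − (3)·R2: [0, 0, 0, 0, 0, 0]
R5 ← R5 + (2)·R2: [0, 0, 0, 0, 0, 0]
Echelon form has 2 nonzero rows, so rank(M) = 2.
The column space has dimension equal to the rank: 2.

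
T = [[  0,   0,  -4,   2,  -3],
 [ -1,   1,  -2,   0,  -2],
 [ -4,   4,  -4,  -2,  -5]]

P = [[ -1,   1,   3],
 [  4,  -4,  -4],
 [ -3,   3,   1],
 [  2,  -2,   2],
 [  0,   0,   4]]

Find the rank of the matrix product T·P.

First compute TP:
[[ 16, -16, -12],
 [ 11, -11, -17],
 [ 28, -28, -56]]
Now row reduce the product.
R2 ← R2 − (11/16)·R1: [0, 0, -35/4]
R3 ← R3 − (7/4)·R1: [0, 0, -35]
R3 ← R3 − (4)·R2: [0, 0, 0]
2 nonzero rows, so rank(TP) = 2.

2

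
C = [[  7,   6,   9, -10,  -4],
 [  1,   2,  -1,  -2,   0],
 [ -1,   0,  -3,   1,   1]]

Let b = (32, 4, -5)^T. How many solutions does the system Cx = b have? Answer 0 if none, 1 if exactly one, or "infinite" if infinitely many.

Row reduce the augmented matrix [C | b].
R2 ← R2 − (1/7)·R1: [0, 8/7, -16/7, -4/7, 4/7, -4/7]
R3 ← R3 + (1/7)·R1: [0, 6/7, -12/7, -3/7, 3/7, -3/7]
R3 ← R3 − (3/4)·R2: [0, 0, 0, 0, 0, 0]
The echelon form has 2 nonzero rows, and every pivot lies in the first 5 columns, so rank(C) = rank([C|b]) = 2.
The system is consistent.
rank = 2 < 5 unknowns, so there are infinitely many solutions.

infinite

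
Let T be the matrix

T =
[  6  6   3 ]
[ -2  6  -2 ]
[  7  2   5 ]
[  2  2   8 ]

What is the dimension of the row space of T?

Row reduce to echelon form.
R2 ← R2 + (1/3)·R1: [0, 8, -1]
R3 ← R3 − (7/6)·R1: [0, -5, 3/2]
R4 ← R4 − (1/3)·R1: [0, 0, 7]
R3 ← R3 + (5/8)·R2: [0, 0, 7/8]
R4 ← R4 − (8)·R3: [0, 0, 0]
Echelon form has 3 nonzero rows, so rank(T) = 3.
The row space has dimension equal to the rank: 3.

3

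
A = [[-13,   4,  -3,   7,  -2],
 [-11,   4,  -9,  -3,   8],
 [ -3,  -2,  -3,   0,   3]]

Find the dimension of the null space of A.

Row reduce to echelon form.
R2 ← R2 − (11/13)·R1: [0, 8/13, -84/13, -116/13, 126/13]
R3 ← R3 − (3/13)·R1: [0, -38/13, -30/13, -21/13, 45/13]
R3 ← R3 + (19/4)·R2: [0, 0, -33, -44, 99/2]
3 nonzero rows, so rank(A) = 3.
A has 5 columns; by rank–nullity, nullity = 5 − 3 = 2.

2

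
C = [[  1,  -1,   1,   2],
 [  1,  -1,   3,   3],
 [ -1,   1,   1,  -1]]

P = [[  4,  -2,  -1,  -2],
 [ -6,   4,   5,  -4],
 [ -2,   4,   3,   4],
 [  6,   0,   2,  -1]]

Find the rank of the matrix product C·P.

First compute CP:
[[ 20,  -2,   1,   4],
 [ 22,   6,   9,  11],
 [-18,  10,   7,   3]]
Now row reduce the product.
R2 ← R2 − (11/10)·R1: [0, 41/5, 79/10, 33/5]
R3 ← R3 + (9/10)·R1: [0, 41/5, 79/10, 33/5]
R3 ← R3 − R2: [0, 0, 0, 0]
2 nonzero rows, so rank(CP) = 2.

2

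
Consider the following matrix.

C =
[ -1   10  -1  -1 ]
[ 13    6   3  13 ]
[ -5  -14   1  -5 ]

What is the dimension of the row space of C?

Row reduce to echelon form.
R2 ← R2 + (13)·R1: [0, 136, -10, 0]
R3 ← R3 − (5)·R1: [0, -64, 6, 0]
R3 ← R3 + (8/17)·R2: [0, 0, 22/17, 0]
Echelon form has 3 nonzero rows, so rank(C) = 3.
The row space has dimension equal to the rank: 3.

3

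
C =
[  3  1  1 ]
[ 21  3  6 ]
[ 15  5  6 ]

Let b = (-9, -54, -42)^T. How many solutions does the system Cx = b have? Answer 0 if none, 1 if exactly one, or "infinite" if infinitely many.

Row reduce the augmented matrix [C | b].
R2 ← R2 − (7)·R1: [0, -4, -1, 9]
R3 ← R3 − (5)·R1: [0, 0, 1, 3]
The echelon form has 3 nonzero rows, and every pivot lies in the first 3 columns, so rank(C) = rank([C|b]) = 3.
The system is consistent.
rank = 3 = number of unknowns, so the solution is unique.

1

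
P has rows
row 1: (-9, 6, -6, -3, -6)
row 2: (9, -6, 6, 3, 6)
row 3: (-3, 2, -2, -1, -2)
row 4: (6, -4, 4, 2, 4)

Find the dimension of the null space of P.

Row reduce to echelon form.
R2 ← R2 + R1: [0, 0, 0, 0, 0]
R3 ← R3 − (1/3)·R1: [0, 0, 0, 0, 0]
R4 ← R4 + (2/3)·R1: [0, 0, 0, 0, 0]
1 nonzero row, so rank(P) = 1.
P has 5 columns; by rank–nullity, nullity = 5 − 1 = 4.

4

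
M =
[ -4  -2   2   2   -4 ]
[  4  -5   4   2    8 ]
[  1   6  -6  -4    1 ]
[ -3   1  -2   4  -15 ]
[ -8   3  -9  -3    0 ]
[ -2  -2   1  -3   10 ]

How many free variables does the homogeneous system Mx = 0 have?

Row reduce to echelon form.
R2 ← R2 + R1: [0, -7, 6, 4, 4]
R3 ← R3 + (1/4)·R1: [0, 11/2, -11/2, -7/2, 0]
R4 ← R4 − (3/4)·R1: [0, 5/2, -7/2, 5/2, -12]
R5 ← R5 − (2)·R1: [0, 7, -13, -7, 8]
R6 ← R6 − (1/2)·R1: [0, -1, 0, -4, 12]
R3 ← R3 + (11/14)·R2: [0, 0, -11/14, -5/14, 22/7]
R4 ← R4 + (5/14)·R2: [0, 0, -19/14, 55/14, -74/7]
R5 ← R5 + R2: [0, 0, -7, -3, 12]
R6 ← R6 − (1/7)·R2: [0, 0, -6/7, -32/7, 80/7]
R4 ← R4 − (19/11)·R3: [0, 0, 0, 50/11, -16]
R5 ← R5 − (98/11)·R3: [0, 0, 0, 2/11, -16]
R6 ← R6 − (12/11)·R3: [0, 0, 0, -46/11, 8]
R5 ← R5 − (1/25)·R4: [0, 0, 0, 0, -384/25]
R6 ← R6 + (23/25)·R4: [0, 0, 0, 0, -168/25]
R6 ← R6 − (7/16)·R5: [0, 0, 0, 0, 0]
5 nonzero rows, so rank(M) = 5.
M has 5 columns; by rank–nullity, nullity = 5 − 5 = 0.

0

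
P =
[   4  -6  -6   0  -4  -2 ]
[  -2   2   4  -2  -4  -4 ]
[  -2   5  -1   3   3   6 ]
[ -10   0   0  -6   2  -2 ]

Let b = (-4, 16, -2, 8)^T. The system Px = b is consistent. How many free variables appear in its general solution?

2

Row reduce the augmented matrix [P | b].
R2 ← R2 + (1/2)·R1: [0, -1, 1, -2, -6, -5, 14]
R3 ← R3 + (1/2)·R1: [0, 2, -4, 3, 1, 5, -4]
R4 ← R4 + (5/2)·R1: [0, -15, -15, -6, -8, -7, -2]
R3 ← R3 + (2)·R2: [0, 0, -2, -1, -11, -5, 24]
R4 ← R4 − (15)·R2: [0, 0, -30, 24, 82, 68, -212]
R4 ← R4 − (15)·R3: [0, 0, 0, 39, 247, 143, -572]
The echelon form has 4 nonzero rows, and every pivot lies in the first 6 columns, so rank(P) = rank([P|b]) = 4.
The system is consistent.
Free variables = (unknowns) − (rank) = 6 − 4 = 2.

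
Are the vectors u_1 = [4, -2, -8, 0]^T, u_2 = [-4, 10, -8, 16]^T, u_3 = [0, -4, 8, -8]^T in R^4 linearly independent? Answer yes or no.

Form the matrix with these vectors as rows and row reduce.
R2 ← R2 + R1: [0, 8, -16, 16]
R3 ← R3 + (1/2)·R2: [0, 0, 0, 0]
2 nonzero rows, so the 3 vectors span a space of dimension 2.
Since 2 < 3, the vectors are linearly dependent.

no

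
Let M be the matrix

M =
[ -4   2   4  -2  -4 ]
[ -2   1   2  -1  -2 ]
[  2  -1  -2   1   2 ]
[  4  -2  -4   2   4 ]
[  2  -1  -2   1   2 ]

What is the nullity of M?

4

Row reduce to echelon form.
R2 ← R2 − (1/2)·R1: [0, 0, 0, 0, 0]
R3 ← R3 + (1/2)·R1: [0, 0, 0, 0, 0]
R4 ← R4 + R1: [0, 0, 0, 0, 0]
R5 ← R5 + (1/2)·R1: [0, 0, 0, 0, 0]
1 nonzero row, so rank(M) = 1.
M has 5 columns; by rank–nullity, nullity = 5 − 1 = 4.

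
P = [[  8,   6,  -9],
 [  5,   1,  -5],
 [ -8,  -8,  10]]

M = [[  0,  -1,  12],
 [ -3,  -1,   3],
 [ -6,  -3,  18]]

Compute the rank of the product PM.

First compute PM:
[[ 36,  13, -48],
 [ 27,   9, -27],
 [-36, -14,  60]]
Now row reduce the product.
R2 ← R2 − (3/4)·R1: [0, -3/4, 9]
R3 ← R3 + R1: [0, -1, 12]
R3 ← R3 − (4/3)·R2: [0, 0, 0]
2 nonzero rows, so rank(PM) = 2.

2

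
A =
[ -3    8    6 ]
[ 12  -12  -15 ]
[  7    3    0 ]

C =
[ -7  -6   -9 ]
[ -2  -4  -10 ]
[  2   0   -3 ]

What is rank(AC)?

First compute AC:
[[ 17, -14, -71],
 [-90, -24,  57],
 [-55, -54, -93]]
Now row reduce the product.
R2 ← R2 + (90/17)·R1: [0, -1668/17, -5421/17]
R3 ← R3 + (55/17)·R1: [0, -1688/17, -5486/17]
R3 ← R3 − (422/417)·R2: [0, 0, 0]
2 nonzero rows, so rank(AC) = 2.

2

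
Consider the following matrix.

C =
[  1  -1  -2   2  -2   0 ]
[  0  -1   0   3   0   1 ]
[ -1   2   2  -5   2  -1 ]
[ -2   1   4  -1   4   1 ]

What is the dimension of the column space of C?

Row reduce to echelon form.
R3 ← R3 + R1: [0, 1, 0, -3, 0, -1]
R4 ← R4 + (2)·R1: [0, -1, 0, 3, 0, 1]
R3 ← R3 + R2: [0, 0, 0, 0, 0, 0]
R4 ← R4 − R2: [0, 0, 0, 0, 0, 0]
Echelon form has 2 nonzero rows, so rank(C) = 2.
The column space has dimension equal to the rank: 2.

2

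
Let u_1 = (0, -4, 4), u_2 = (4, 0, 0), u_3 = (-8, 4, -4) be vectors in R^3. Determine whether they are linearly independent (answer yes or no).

no

Form the matrix with these vectors as rows and row reduce.
Swap R1 ↔ R2
R3 ← R3 + (2)·R1: [0, 4, -4]
R3 ← R3 + R2: [0, 0, 0]
2 nonzero rows, so the 3 vectors span a space of dimension 2.
Since 2 < 3, the vectors are linearly dependent.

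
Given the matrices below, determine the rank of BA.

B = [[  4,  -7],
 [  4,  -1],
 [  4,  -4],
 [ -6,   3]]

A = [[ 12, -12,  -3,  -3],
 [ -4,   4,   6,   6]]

First compute BA:
[[ 76, -76, -54, -54],
 [ 52, -52, -18, -18],
 [ 64, -64, -36, -36],
 [-84,  84,  36,  36]]
Now row reduce the product.
R2 ← R2 − (13/19)·R1: [0, 0, 360/19, 360/19]
R3 ← R3 − (16/19)·R1: [0, 0, 180/19, 180/19]
R4 ← R4 + (21/19)·R1: [0, 0, -450/19, -450/19]
R3 ← R3 − (1/2)·R2: [0, 0, 0, 0]
R4 ← R4 + (5/4)·R2: [0, 0, 0, 0]
2 nonzero rows, so rank(BA) = 2.

2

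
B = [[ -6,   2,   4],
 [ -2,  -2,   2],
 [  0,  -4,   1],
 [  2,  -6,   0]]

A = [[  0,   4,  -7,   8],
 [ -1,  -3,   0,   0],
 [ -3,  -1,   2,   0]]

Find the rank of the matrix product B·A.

2

First compute BA:
[[-14, -34,  50, -48],
 [ -4,  -4,  18, -16],
 [  1,  11,   2,   0],
 [  6,  26, -14,  16]]
Now row reduce the product.
R2 ← R2 − (2/7)·R1: [0, 40/7, 26/7, -16/7]
R3 ← R3 + (1/14)·R1: [0, 60/7, 39/7, -24/7]
R4 ← R4 + (3/7)·R1: [0, 80/7, 52/7, -32/7]
R3 ← R3 − (3/2)·R2: [0, 0, 0, 0]
R4 ← R4 − (2)·R2: [0, 0, 0, 0]
2 nonzero rows, so rank(BA) = 2.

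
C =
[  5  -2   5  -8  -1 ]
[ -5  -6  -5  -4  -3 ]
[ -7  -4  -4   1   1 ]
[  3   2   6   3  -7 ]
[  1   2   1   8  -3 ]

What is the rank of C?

5

Row reduce to echelon form.
R2 ← R2 + R1: [0, -8, 0, -12, -4]
R3 ← R3 + (7/5)·R1: [0, -34/5, 3, -51/5, -2/5]
R4 ← R4 − (3/5)·R1: [0, 16/5, 3, 39/5, -32/5]
R5 ← R5 − (1/5)·R1: [0, 12/5, 0, 48/5, -14/5]
R3 ← R3 − (17/20)·R2: [0, 0, 3, 0, 3]
R4 ← R4 + (2/5)·R2: [0, 0, 3, 3, -8]
R5 ← R5 + (3/10)·R2: [0, 0, 0, 6, -4]
R4 ← R4 − R3: [0, 0, 0, 3, -11]
R5 ← R5 − (2)·R4: [0, 0, 0, 0, 18]
Echelon form has 5 nonzero rows, so rank(C) = 5.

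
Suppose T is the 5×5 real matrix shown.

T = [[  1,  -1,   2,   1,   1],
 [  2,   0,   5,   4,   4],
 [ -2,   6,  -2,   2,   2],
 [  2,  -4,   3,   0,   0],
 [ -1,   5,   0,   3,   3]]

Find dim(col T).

2

Row reduce to echelon form.
R2 ← R2 − (2)·R1: [0, 2, 1, 2, 2]
R3 ← R3 + (2)·R1: [0, 4, 2, 4, 4]
R4 ← R4 − (2)·R1: [0, -2, -1, -2, -2]
R5 ← R5 + R1: [0, 4, 2, 4, 4]
R3 ← R3 − (2)·R2: [0, 0, 0, 0, 0]
R4 ← R4 + R2: [0, 0, 0, 0, 0]
R5 ← R5 − (2)·R2: [0, 0, 0, 0, 0]
Echelon form has 2 nonzero rows, so rank(T) = 2.
The column space has dimension equal to the rank: 2.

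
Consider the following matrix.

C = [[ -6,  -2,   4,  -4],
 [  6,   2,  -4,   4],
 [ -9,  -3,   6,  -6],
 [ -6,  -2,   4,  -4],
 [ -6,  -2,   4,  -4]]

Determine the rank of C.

Row reduce to echelon form.
R2 ← R2 + R1: [0, 0, 0, 0]
R3 ← R3 − (3/2)·R1: [0, 0, 0, 0]
R4 ← R4 − R1: [0, 0, 0, 0]
R5 ← R5 − R1: [0, 0, 0, 0]
Echelon form has 1 nonzero row, so rank(C) = 1.

1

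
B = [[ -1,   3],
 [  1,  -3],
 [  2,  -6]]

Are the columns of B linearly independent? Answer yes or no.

Row reduce B to echelon form.
R2 ← R2 + R1: [0, 0]
R3 ← R3 + (2)·R1: [0, 0]
1 pivot among 2 columns.
Only 1 < 2 pivot columns, so the columns are linearly dependent.

no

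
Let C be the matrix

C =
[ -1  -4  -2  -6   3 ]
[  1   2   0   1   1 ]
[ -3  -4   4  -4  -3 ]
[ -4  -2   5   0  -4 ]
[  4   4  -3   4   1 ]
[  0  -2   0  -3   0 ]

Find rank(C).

Row reduce to echelon form.
R2 ← R2 + R1: [0, -2, -2, -5, 4]
R3 ← R3 − (3)·R1: [0, 8, 10, 14, -12]
R4 ← R4 − (4)·R1: [0, 14, 13, 24, -16]
R5 ← R5 + (4)·R1: [0, -12, -11, -20, 13]
R3 ← R3 + (4)·R2: [0, 0, 2, -6, 4]
R4 ← R4 + (7)·R2: [0, 0, -1, -11, 12]
R5 ← R5 − (6)·R2: [0, 0, 1, 10, -11]
R6 ← R6 − R2: [0, 0, 2, 2, -4]
R4 ← R4 + (1/2)·R3: [0, 0, 0, -14, 14]
R5 ← R5 − (1/2)·R3: [0, 0, 0, 13, -13]
R6 ← R6 − R3: [0, 0, 0, 8, -8]
R5 ← R5 + (13/14)·R4: [0, 0, 0, 0, 0]
R6 ← R6 + (4/7)·R4: [0, 0, 0, 0, 0]
Echelon form has 4 nonzero rows, so rank(C) = 4.

4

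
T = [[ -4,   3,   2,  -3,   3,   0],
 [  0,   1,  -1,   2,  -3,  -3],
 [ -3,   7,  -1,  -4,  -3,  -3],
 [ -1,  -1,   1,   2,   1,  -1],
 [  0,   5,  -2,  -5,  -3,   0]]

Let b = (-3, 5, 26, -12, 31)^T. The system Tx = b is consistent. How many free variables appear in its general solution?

Row reduce the augmented matrix [T | b].
R3 ← R3 − (3/4)·R1: [0, 19/4, -5/2, -7/4, -21/4, -3, 113/4]
R4 ← R4 − (1/4)·R1: [0, -7/4, 1/2, 11/4, 1/4, -1, -45/4]
R3 ← R3 − (19/4)·R2: [0, 0, 9/4, -45/4, 9, 45/4, 9/2]
R4 ← R4 + (7/4)·R2: [0, 0, -5/4, 25/4, -5, -25/4, -5/2]
R5 ← R5 − (5)·R2: [0, 0, 3, -15, 12, 15, 6]
R4 ← R4 + (5/9)·R3: [0, 0, 0, 0, 0, 0, 0]
R5 ← R5 − (4/3)·R3: [0, 0, 0, 0, 0, 0, 0]
The echelon form has 3 nonzero rows, and every pivot lies in the first 6 columns, so rank(T) = rank([T|b]) = 3.
The system is consistent.
Free variables = (unknowns) − (rank) = 6 − 3 = 3.

3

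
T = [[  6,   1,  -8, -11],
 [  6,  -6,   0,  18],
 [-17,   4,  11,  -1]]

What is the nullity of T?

Row reduce to echelon form.
R2 ← R2 − R1: [0, -7, 8, 29]
R3 ← R3 + (17/6)·R1: [0, 41/6, -35/3, -193/6]
R3 ← R3 + (41/42)·R2: [0, 0, -27/7, -27/7]
3 nonzero rows, so rank(T) = 3.
T has 4 columns; by rank–nullity, nullity = 4 − 3 = 1.

1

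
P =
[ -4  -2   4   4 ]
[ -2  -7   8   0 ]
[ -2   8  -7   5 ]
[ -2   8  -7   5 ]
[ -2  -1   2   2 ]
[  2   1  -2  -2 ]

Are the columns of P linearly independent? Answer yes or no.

no

Row reduce P to echelon form.
R2 ← R2 − (1/2)·R1: [0, -6, 6, -2]
R3 ← R3 − (1/2)·R1: [0, 9, -9, 3]
R4 ← R4 − (1/2)·R1: [0, 9, -9, 3]
R5 ← R5 − (1/2)·R1: [0, 0, 0, 0]
R6 ← R6 + (1/2)·R1: [0, 0, 0, 0]
R3 ← R3 + (3/2)·R2: [0, 0, 0, 0]
R4 ← R4 + (3/2)·R2: [0, 0, 0, 0]
2 pivots among 4 columns.
Only 2 < 4 pivot columns, so the columns are linearly dependent.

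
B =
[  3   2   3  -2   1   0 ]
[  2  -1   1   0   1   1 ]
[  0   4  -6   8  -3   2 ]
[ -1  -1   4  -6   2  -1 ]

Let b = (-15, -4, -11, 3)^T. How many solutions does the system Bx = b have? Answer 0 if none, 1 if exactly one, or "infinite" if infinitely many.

infinite

Row reduce the augmented matrix [B | b].
R2 ← R2 − (2/3)·R1: [0, -7/3, -1, 4/3, 1/3, 1, 6]
R4 ← R4 + (1/3)·R1: [0, -1/3, 5, -20/3, 7/3, -1, -2]
R3 ← R3 + (12/7)·R2: [0, 0, -54/7, 72/7, -17/7, 26/7, -5/7]
R4 ← R4 − (1/7)·R2: [0, 0, 36/7, -48/7, 16/7, -8/7, -20/7]
R4 ← R4 + (2/3)·R3: [0, 0, 0, 0, 2/3, 4/3, -10/3]
The echelon form has 4 nonzero rows, and every pivot lies in the first 6 columns, so rank(B) = rank([B|b]) = 4.
The system is consistent.
rank = 4 < 6 unknowns, so there are infinitely many solutions.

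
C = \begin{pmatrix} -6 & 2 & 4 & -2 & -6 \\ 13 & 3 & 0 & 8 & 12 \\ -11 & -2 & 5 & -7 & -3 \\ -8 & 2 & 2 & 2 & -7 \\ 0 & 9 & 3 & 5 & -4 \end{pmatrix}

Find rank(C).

5

Row reduce to echelon form.
R2 ← R2 + (13/6)·R1: [0, 22/3, 26/3, 11/3, -1]
R3 ← R3 − (11/6)·R1: [0, -17/3, -7/3, -10/3, 8]
R4 ← R4 − (4/3)·R1: [0, -2/3, -10/3, 14/3, 1]
R3 ← R3 + (17/22)·R2: [0, 0, 48/11, -1/2, 159/22]
R4 ← R4 + (1/11)·R2: [0, 0, -28/11, 5, 10/11]
R5 ← R5 − (27/22)·R2: [0, 0, -84/11, 1/2, -61/22]
R4 ← R4 + (7/12)·R3: [0, 0, 0, 113/24, 41/8]
R5 ← R5 + (7/4)·R3: [0, 0, 0, -3/8, 79/8]
R5 ← R5 + (9/113)·R4: [0, 0, 0, 0, 1162/113]
Echelon form has 5 nonzero rows, so rank(C) = 5.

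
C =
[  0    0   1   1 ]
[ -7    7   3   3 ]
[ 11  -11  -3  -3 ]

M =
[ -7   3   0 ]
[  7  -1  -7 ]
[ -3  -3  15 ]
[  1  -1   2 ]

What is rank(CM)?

First compute CM:
[[ -2,  -4,  17],
 [ 92, -40,   2],
 [-148,  56,  26]]
Now row reduce the product.
R2 ← R2 + (46)·R1: [0, -224, 784]
R3 ← R3 − (74)·R1: [0, 352, -1232]
R3 ← R3 + (11/7)·R2: [0, 0, 0]
2 nonzero rows, so rank(CM) = 2.

2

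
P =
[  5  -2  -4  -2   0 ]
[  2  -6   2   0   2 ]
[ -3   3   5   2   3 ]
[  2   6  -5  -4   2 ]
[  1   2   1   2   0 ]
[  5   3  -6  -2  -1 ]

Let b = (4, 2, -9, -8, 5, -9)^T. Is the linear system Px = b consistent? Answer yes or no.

no

Row reduce the augmented matrix [P | b].
R2 ← R2 − (2/5)·R1: [0, -26/5, 18/5, 4/5, 2, 2/5]
R3 ← R3 + (3/5)·R1: [0, 9/5, 13/5, 4/5, 3, -33/5]
R4 ← R4 − (2/5)·R1: [0, 34/5, -17/5, -16/5, 2, -48/5]
R5 ← R5 − (1/5)·R1: [0, 12/5, 9/5, 12/5, 0, 21/5]
R6 ← R6 − R1: [0, 5, -2, 0, -1, -13]
R3 ← R3 + (9/26)·R2: [0, 0, 50/13, 14/13, 48/13, -84/13]
R4 ← R4 + (17/13)·R2: [0, 0, 17/13, -28/13, 60/13, -118/13]
R5 ← R5 + (6/13)·R2: [0, 0, 45/13, 36/13, 12/13, 57/13]
R6 ← R6 + (25/26)·R2: [0, 0, 19/13, 10/13, 12/13, -164/13]
R4 ← R4 − (17/50)·R3: [0, 0, 0, -63/25, 84/25, -172/25]
R5 ← R5 − (9/10)·R3: [0, 0, 0, 9/5, -12/5, 51/5]
R6 ← R6 − (19/50)·R3: [0, 0, 0, 9/25, -12/25, -254/25]
R5 ← R5 + (5/7)·R4: [0, 0, 0, 0, 0, 37/7]
R6 ← R6 + (1/7)·R4: [0, 0, 0, 0, 0, -78/7]
R6 ← R6 + (78/37)·R5: [0, 0, 0, 0, 0, 0]
The echelon form has 5 nonzero rows; the last pivot sits in the augmented column, so rank(P) = 4 but rank([P|b]) = 5.
Since the ranks differ, the system is inconsistent.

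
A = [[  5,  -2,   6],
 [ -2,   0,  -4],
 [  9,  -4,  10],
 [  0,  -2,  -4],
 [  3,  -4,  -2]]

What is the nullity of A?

Row reduce to echelon form.
R2 ← R2 + (2/5)·R1: [0, -4/5, -8/5]
R3 ← R3 − (9/5)·R1: [0, -2/5, -4/5]
R5 ← R5 − (3/5)·R1: [0, -14/5, -28/5]
R3 ← R3 − (1/2)·R2: [0, 0, 0]
R4 ← R4 − (5/2)·R2: [0, 0, 0]
R5 ← R5 − (7/2)·R2: [0, 0, 0]
2 nonzero rows, so rank(A) = 2.
A has 3 columns; by rank–nullity, nullity = 3 − 2 = 1.

1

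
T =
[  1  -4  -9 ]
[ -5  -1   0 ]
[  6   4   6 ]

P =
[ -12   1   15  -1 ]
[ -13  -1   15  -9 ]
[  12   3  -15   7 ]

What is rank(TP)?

First compute TP:
[[-68, -22,  90, -28],
 [ 73,  -4, -90,  14],
 [-52,  20,  60,   0]]
Now row reduce the product.
R2 ← R2 + (73/68)·R1: [0, -939/34, 225/34, -273/17]
R3 ← R3 − (13/17)·R1: [0, 626/17, -150/17, 364/17]
R3 ← R3 + (4/3)·R2: [0, 0, 0, 0]
2 nonzero rows, so rank(TP) = 2.

2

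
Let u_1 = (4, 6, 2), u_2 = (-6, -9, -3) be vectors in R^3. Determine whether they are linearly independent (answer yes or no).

Form the matrix with these vectors as rows and row reduce.
R2 ← R2 + (3/2)·R1: [0, 0, 0]
1 nonzero row, so the 2 vectors span a space of dimension 1.
Since 1 < 2, the vectors are linearly dependent.

no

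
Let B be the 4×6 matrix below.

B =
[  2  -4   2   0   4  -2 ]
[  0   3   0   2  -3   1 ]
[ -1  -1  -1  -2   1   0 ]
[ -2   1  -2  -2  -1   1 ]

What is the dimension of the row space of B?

Row reduce to echelon form.
R3 ← R3 + (1/2)·R1: [0, -3, 0, -2, 3, -1]
R4 ← R4 + R1: [0, -3, 0, -2, 3, -1]
R3 ← R3 + R2: [0, 0, 0, 0, 0, 0]
R4 ← R4 + R2: [0, 0, 0, 0, 0, 0]
Echelon form has 2 nonzero rows, so rank(B) = 2.
The row space has dimension equal to the rank: 2.

2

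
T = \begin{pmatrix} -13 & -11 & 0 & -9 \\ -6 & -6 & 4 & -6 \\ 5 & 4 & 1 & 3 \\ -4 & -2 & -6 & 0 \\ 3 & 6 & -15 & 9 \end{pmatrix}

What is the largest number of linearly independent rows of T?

2

Row reduce to echelon form.
R2 ← R2 − (6/13)·R1: [0, -12/13, 4, -24/13]
R3 ← R3 + (5/13)·R1: [0, -3/13, 1, -6/13]
R4 ← R4 − (4/13)·R1: [0, 18/13, -6, 36/13]
R5 ← R5 + (3/13)·R1: [0, 45/13, -15, 90/13]
R3 ← R3 − (1/4)·R2: [0, 0, 0, 0]
R4 ← R4 + (3/2)·R2: [0, 0, 0, 0]
R5 ← R5 + (15/4)·R2: [0, 0, 0, 0]
Echelon form has 2 nonzero rows, so rank(T) = 2.
The rank gives the maximum number of linearly independent rows: 2.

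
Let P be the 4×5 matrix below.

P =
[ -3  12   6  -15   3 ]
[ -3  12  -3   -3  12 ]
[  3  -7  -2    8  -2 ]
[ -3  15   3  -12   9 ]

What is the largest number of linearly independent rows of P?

Row reduce to echelon form.
R2 ← R2 − R1: [0, 0, -9, 12, 9]
R3 ← R3 + R1: [0, 5, 4, -7, 1]
R4 ← R4 − R1: [0, 3, -3, 3, 6]
Swap R2 ↔ R3
R4 ← R4 − (3/5)·R2: [0, 0, -27/5, 36/5, 27/5]
R4 ← R4 − (3/5)·R3: [0, 0, 0, 0, 0]
Echelon form has 3 nonzero rows, so rank(P) = 3.
The rank gives the maximum number of linearly independent rows: 3.

3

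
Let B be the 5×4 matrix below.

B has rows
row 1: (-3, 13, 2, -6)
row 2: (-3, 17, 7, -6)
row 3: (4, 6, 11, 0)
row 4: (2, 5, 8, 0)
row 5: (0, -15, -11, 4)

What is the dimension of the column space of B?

3

Row reduce to echelon form.
R2 ← R2 − R1: [0, 4, 5, 0]
R3 ← R3 + (4/3)·R1: [0, 70/3, 41/3, -8]
R4 ← R4 + (2/3)·R1: [0, 41/3, 28/3, -4]
R3 ← R3 − (35/6)·R2: [0, 0, -31/2, -8]
R4 ← R4 − (41/12)·R2: [0, 0, -31/4, -4]
R5 ← R5 + (15/4)·R2: [0, 0, 31/4, 4]
R4 ← R4 − (1/2)·R3: [0, 0, 0, 0]
R5 ← R5 + (1/2)·R3: [0, 0, 0, 0]
Echelon form has 3 nonzero rows, so rank(B) = 3.
The column space has dimension equal to the rank: 3.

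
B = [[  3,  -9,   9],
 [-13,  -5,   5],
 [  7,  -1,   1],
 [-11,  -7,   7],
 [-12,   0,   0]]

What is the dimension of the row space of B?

2

Row reduce to echelon form.
R2 ← R2 + (13/3)·R1: [0, -44, 44]
R3 ← R3 − (7/3)·R1: [0, 20, -20]
R4 ← R4 + (11/3)·R1: [0, -40, 40]
R5 ← R5 + (4)·R1: [0, -36, 36]
R3 ← R3 + (5/11)·R2: [0, 0, 0]
R4 ← R4 − (10/11)·R2: [0, 0, 0]
R5 ← R5 − (9/11)·R2: [0, 0, 0]
Echelon form has 2 nonzero rows, so rank(B) = 2.
The row space has dimension equal to the rank: 2.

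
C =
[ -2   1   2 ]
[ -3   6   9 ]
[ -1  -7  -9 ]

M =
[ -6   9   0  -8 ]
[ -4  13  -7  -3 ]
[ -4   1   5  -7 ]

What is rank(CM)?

2

First compute CM:
[[  0,  -3,   3,  -1],
 [-42,  60,   3, -57],
 [ 70, -109,   4,  92]]
Now row reduce the product.
Swap R1 ↔ R2
R3 ← R3 + (5/3)·R1: [0, -9, 9, -3]
R3 ← R3 − (3)·R2: [0, 0, 0, 0]
2 nonzero rows, so rank(CM) = 2.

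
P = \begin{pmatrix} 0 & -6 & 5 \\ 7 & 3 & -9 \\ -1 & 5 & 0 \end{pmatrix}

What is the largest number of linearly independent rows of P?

Row reduce to echelon form.
Swap R1 ↔ R2
R3 ← R3 + (1/7)·R1: [0, 38/7, -9/7]
R3 ← R3 + (19/21)·R2: [0, 0, 68/21]
Echelon form has 3 nonzero rows, so rank(P) = 3.
The rank gives the maximum number of linearly independent rows: 3.

3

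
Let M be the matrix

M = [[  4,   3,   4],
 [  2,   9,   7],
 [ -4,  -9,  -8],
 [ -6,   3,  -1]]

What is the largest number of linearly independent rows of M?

2

Row reduce to echelon form.
R2 ← R2 − (1/2)·R1: [0, 15/2, 5]
R3 ← R3 + R1: [0, -6, -4]
R4 ← R4 + (3/2)·R1: [0, 15/2, 5]
R3 ← R3 + (4/5)·R2: [0, 0, 0]
R4 ← R4 − R2: [0, 0, 0]
Echelon form has 2 nonzero rows, so rank(M) = 2.
The rank gives the maximum number of linearly independent rows: 2.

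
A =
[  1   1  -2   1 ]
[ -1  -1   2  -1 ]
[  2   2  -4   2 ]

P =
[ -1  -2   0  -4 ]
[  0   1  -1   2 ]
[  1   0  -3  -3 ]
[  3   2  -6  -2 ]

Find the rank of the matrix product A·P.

1

First compute AP:
[[  0,   1,  -1,   2],
 [  0,  -1,   1,  -2],
 [  0,   2,  -2,   4]]
Now row reduce the product.
R2 ← R2 + R1: [0, 0, 0, 0]
R3 ← R3 − (2)·R1: [0, 0, 0, 0]
1 nonzero row, so rank(AP) = 1.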